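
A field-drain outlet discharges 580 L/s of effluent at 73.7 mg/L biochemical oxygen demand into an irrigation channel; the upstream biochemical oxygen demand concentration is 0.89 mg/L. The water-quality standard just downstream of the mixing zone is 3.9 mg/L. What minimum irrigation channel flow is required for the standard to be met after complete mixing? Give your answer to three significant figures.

13400 L/s

Set C_mix = 3.9: (Q·0.8900 + 580.0·73.70) / (Q + 580.0) = 3.9
→ Q = 580.0·(73.70 − 3.9)/(3.9 − 0.8900) = 13450 L/s.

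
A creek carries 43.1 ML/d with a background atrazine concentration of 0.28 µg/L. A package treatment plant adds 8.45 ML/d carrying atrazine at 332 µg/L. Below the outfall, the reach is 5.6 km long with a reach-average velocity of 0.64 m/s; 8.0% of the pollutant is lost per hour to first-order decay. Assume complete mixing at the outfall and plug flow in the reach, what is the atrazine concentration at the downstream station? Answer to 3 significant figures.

Mixed concentration C = ΣQC/ΣQ = (43.10·0.2800 + 8.450·332.0) / 51.55 = 2817/51.55 = 54.66 µg/L.
Travel time t = 5.6·1000 / 0.64 = 8750 s = 2.431 h.
8.0%/h lost → k = −ln(1 − 0.08) = 0.08338 h⁻¹.
Decay over the reach: 54.66·exp(−kt) = 54.66·0.8166 = 44.63 µg/L.

44.6 µg/L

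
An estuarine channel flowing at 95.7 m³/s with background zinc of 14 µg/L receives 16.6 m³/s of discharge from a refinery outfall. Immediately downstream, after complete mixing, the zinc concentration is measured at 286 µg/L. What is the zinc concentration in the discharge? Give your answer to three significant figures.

1850 µg/L

Mass balance: 95.70·14.00 + 16.60·Cₑ = 112.3·286.0
→ Cₑ = (112.3·286.0 − 95.70·14.00) / 16.60 = 1854 µg/L.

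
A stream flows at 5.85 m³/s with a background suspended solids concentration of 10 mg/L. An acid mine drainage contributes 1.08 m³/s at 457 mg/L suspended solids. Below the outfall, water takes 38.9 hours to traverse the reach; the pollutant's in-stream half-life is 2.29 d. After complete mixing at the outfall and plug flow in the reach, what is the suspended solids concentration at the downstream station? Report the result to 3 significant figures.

Mass balance: C = (5.850·10.00 + 1.080·457.0) / 6.930 = 552.1/6.930 = 79.66 mg/L.
Half-life 2.29 d → k = ln 2 / 2.29 = 0.3027 d⁻¹.
Decay over the reach: 79.66·exp(−kt) = 79.66·0.6123 = 48.77 mg/L.

48.8 mg/L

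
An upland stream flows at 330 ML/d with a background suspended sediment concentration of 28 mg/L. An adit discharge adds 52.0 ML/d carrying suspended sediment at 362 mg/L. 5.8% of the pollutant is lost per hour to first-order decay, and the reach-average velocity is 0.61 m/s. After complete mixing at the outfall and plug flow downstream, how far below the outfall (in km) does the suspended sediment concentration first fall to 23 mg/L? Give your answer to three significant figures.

Mixed concentration C = ΣQC/ΣQ = (330.0·28.00 + 52.00·362.0) / 382.0 = 28060/382.0 = 73.47 mg/L.
5.8%/h lost → k = −ln(1 − 0.058) = 0.05975 h⁻¹.
Set 73.47·exp(−k·t) = 23 → t = ln(73.47/23)/k = 69970 s = 19.44 h.
Distance = v·t = 0.61·69970 = 42680 m = 42.68 km.

42.7 km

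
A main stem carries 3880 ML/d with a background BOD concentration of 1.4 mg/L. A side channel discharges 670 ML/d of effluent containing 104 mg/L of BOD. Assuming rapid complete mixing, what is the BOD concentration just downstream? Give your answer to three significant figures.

Flow-weighted average: C = (3880·1.400 + 670.0·104.0) / 4550 = 75110/4550 = 16.51 mg/L.

16.5 mg/L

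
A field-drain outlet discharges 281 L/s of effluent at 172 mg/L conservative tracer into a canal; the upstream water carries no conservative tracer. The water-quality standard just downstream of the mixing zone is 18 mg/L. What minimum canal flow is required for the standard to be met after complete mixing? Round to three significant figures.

Set C_mix = 18: (Q·0 + 281.0·172.0) / (Q + 281.0) = 18
→ Q = 281.0·(172.0 − 18)/(18 − 0) = 2404 L/s.

2400 L/s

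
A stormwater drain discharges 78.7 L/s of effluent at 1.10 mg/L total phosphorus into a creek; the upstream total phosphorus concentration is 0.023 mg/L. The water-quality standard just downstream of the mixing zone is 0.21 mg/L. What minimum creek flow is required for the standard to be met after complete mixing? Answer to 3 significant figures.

Set C_mix = 0.21: (Q·0.02300 + 78.70·1.100) / (Q + 78.70) = 0.21
→ Q = 78.70·(1.100 − 0.21)/(0.21 − 0.02300) = 374.6 L/s.

375 L/s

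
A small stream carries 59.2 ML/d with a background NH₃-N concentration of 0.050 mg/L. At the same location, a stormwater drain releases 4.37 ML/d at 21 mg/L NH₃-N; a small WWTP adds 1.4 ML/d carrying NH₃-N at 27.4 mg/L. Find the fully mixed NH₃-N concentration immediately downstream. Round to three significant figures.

2.05 mg/L

After mixing, C = (59.20·0.05000 + 4.370·21.00 + 1.400·27.40) / 64.97 = 133.1/64.97 = 2.048 mg/L.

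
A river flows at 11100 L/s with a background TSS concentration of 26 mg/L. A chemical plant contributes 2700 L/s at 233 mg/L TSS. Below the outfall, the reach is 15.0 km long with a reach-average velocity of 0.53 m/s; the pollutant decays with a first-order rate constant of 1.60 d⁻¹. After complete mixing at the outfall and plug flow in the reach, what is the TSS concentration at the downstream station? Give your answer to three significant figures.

After mixing, C = (11100·26.00 + 2700·233.0) / 13800 = 917700/13800 = 66.50 mg/L.
Travel time t = 15.0·1000 / 0.53 = 28300 s = 7.862 h.
Decay over the reach: 66.50·exp(−kt) = 66.50·0.5921 = 39.37 mg/L.

39.4 mg/L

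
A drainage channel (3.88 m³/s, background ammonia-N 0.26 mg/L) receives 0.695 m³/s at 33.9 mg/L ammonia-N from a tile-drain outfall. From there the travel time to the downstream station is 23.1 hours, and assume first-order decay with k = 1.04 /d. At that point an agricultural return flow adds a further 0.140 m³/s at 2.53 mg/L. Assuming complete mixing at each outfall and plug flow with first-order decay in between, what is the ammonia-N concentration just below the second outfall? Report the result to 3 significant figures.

1.99 mg/L

Mass balance: C = (3.880·0.2600 + 0.6950·33.90) / 4.575 = 24.57/4.575 = 5.370 mg/L; combined flow 4.575 m³/s.
First-order decay: C = 5.370·exp(−k·t) = 5.370·0.3675 = 1.974 mg/L.
Second outfall: C = (4.575·1.974 + 0.1400·2.530)/4.715 = 1.990 mg/L.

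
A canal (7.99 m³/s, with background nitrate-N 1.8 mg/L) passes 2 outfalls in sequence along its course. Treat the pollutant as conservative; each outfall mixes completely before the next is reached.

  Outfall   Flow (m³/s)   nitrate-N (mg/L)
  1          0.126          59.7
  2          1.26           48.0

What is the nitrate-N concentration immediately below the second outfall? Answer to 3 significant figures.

8.79 mg/L

Below outfall 1: Q → 8.116 m³/s, C = (7.990·1.800 + 0.1260·59.70)/8.116 = 2.699 mg/L.
Below outfall 2: Q → 9.376 m³/s, C = (8.116·2.699 + 1.260·48.00)/9.376 = 8.787 mg/L.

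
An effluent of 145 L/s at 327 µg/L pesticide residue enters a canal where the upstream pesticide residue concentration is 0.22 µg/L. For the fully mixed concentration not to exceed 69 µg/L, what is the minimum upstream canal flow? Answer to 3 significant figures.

544 L/s

Set C_mix = 69: (Q·0.2200 + 145.0·327.0) / (Q + 145.0) = 69
→ Q = 145.0·(327.0 − 69)/(69 − 0.2200) = 543.9 L/s.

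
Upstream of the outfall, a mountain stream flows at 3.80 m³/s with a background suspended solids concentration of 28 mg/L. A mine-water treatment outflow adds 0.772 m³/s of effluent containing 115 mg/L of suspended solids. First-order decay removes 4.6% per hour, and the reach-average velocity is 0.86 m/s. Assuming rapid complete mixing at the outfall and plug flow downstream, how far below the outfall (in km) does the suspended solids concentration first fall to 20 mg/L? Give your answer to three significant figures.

49.8 km

Flow-weighted average: C = (3.800·28.00 + 0.7720·115.0) / 4.572 = 195.2/4.572 = 42.69 mg/L.
4.6%/h lost → k = −ln(1 − 0.046) = 0.04709 h⁻¹.
Set 42.69·exp(−k·t) = 20 → t = ln(42.69/20)/k = 57960 s = 16.10 h.
Distance = v·t = 0.86·57960 = 49850 m = 49.85 km.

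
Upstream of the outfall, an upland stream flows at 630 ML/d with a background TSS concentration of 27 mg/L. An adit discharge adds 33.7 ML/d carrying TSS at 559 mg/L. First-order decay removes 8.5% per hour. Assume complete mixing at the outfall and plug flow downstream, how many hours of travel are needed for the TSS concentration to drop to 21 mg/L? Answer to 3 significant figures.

Flow-weighted average: C = (630.0·27.00 + 33.70·559.0) / 663.7 = 35850/663.7 = 54.01 mg/L.
8.5%/h lost → k = −ln(1 − 0.085) = 0.08883 h⁻¹.
54.01·exp(−k·t) = 21 → t = ln(54.01/21)/k = 38290 s = 10.63 h.

10.6 h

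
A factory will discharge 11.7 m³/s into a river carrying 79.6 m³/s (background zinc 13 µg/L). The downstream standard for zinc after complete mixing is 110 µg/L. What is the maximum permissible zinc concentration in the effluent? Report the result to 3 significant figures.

770 µg/L

At the limit, (Qr·Cr + Qe·Cₑ)/(Qr + Qe) = 110:
Cₑ = (91.30·110 − 79.60·13.00) / 11.70 = 769.9 µg/L.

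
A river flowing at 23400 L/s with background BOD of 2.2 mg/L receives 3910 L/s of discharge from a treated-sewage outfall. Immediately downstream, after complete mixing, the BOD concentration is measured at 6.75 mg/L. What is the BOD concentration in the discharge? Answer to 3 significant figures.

34.0 mg/L

Mass balance: 23400·2.200 + 3910·Cₑ = 27310·6.750
→ Cₑ = (27310·6.750 − 23400·2.200) / 3910 = 33.98 mg/L.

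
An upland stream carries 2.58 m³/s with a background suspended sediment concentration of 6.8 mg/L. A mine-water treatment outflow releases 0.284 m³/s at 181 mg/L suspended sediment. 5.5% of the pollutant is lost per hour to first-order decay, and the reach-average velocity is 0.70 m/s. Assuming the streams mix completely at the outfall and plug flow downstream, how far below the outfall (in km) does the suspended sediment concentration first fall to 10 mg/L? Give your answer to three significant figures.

Flow-weighted average: C = (2.580·6.800 + 0.2840·181.0) / 2.864 = 68.95/2.864 = 24.07 mg/L.
5.5%/h lost → k = −ln(1 − 0.055) = 0.05657 h⁻¹.
Set 24.07·exp(−k·t) = 10 → t = ln(24.07/10)/k = 55910 s = 15.53 h.
Distance = v·t = 0.70·55910 = 39140 m = 39.14 km.

39.1 km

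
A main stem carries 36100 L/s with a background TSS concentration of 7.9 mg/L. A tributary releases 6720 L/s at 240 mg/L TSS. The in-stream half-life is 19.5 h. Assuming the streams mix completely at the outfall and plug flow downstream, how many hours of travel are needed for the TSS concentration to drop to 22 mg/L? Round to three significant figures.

After mixing, C = (36100·7.900 + 6720·240.0) / 42820 = 1898000/42820 = 44.32 mg/L.
Half-life 19.5 h → k = ln 2 / 19.5 = 0.03555 h⁻¹ = 0.8531 d⁻¹.
44.32·exp(−k·t) = 22 → t = ln(44.32/22)/k = 70940 s = 19.71 h.

19.7 h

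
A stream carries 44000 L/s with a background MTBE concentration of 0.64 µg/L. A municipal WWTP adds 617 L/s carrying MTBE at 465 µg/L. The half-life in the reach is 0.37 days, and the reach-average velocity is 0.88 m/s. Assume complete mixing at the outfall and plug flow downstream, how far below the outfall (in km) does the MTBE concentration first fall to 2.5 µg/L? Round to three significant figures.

After mixing, C = (44000·0.6400 + 617.0·465.0) / 44620 = 315100/44620 = 7.062 µg/L.
Half-life 0.37 d → k = ln 2 / 0.37 = 1.873 d⁻¹.
Set 7.062·exp(−k·t) = 2.5 → t = ln(7.062/2.5)/k = 47890 s = 13.30 h.
Distance = v·t = 0.88·47890 = 42140 m = 42.14 km.

42.1 km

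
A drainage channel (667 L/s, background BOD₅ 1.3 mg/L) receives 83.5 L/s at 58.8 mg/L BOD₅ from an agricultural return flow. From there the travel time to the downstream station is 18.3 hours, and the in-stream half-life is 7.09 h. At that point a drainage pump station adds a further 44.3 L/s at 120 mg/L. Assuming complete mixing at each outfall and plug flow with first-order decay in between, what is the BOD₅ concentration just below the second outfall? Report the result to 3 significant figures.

7.90 mg/L

Flow-weighted average: C = (667.0·1.300 + 83.50·58.80) / 750.5 = 5777/750.5 = 7.697 mg/L; combined flow 750.5 L/s.
Half-life 7.09 h → k = ln 2 / 7.09 = 0.09776 h⁻¹ = 2.346 d⁻¹.
Decay over the reach: 7.697·exp(−kt) = 7.697·0.1671 = 1.286 mg/L.
At the second outfall, C = (750.5·1.286 + 44.30·120.0) / (750.5 + 44.30) = 7.903 mg/L.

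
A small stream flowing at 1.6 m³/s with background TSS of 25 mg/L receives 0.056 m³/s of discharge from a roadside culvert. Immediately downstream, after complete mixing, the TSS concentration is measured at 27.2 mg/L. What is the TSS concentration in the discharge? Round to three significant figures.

90.1 mg/L

Mass balance: 1.600·25.00 + 0.05600·Cₑ = 1.656·27.20
→ Cₑ = (1.656·27.20 − 1.600·25.00) / 0.05600 = 90.06 mg/L.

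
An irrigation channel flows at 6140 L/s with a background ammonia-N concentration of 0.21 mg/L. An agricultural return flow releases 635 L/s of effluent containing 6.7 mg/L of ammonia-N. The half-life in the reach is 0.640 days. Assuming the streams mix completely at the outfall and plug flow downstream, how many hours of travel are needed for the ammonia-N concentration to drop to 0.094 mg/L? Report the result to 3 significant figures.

48.0 h

Mixed concentration C = ΣQC/ΣQ = (6140·0.2100 + 635.0·6.700) / 6775 = 5544/6775 = 0.8183 mg/L.
Half-life 0.640 d → k = ln 2 / 0.640 = 1.083 d⁻¹.
0.8183·exp(−k·t) = 0.094 → t = ln(0.8183/0.094)/k = 172600 s = 47.95 h.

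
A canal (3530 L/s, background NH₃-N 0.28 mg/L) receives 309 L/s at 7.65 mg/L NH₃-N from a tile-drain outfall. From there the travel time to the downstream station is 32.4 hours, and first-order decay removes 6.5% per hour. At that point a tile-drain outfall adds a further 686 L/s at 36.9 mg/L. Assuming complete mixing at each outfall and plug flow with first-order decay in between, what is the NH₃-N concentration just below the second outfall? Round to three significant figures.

Mixed concentration C = ΣQC/ΣQ = (3530·0.2800 + 309.0·7.650) / 3839 = 3352/3839 = 0.8732 mg/L; combined flow 3839 L/s.
6.5%/h lost → k = −ln(1 − 0.065) = 0.06721 h⁻¹.
First-order decay: C = 0.8732·exp(−k·t) = 0.8732·0.1133 = 0.09895 mg/L.
At the second outfall, C = (3839·0.09895 + 686.0·36.90) / (3839 + 686.0) = 5.678 mg/L.

5.68 mg/L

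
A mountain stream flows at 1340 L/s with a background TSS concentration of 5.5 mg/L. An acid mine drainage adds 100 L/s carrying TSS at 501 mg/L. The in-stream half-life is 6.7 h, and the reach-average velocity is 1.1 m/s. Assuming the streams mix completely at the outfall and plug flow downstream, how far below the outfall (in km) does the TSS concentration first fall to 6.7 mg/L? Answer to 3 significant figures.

68.3 km

Flow-weighted average: C = (1340·5.500 + 100.0·501.0) / 1440 = 57470/1440 = 39.91 mg/L.
Half-life 6.7 h → k = ln 2 / 6.7 = 0.1035 h⁻¹ = 2.483 d⁻¹.
Set 39.91·exp(−k·t) = 6.7 → t = ln(39.91/6.7)/k = 62100 s = 17.25 h.
Distance = v·t = 1.1·62100 = 68310 m = 68.31 km.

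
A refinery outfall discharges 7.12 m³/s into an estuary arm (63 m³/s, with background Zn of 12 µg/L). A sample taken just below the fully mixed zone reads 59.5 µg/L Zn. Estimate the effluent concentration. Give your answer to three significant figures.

Mass balance: 63.00·12.00 + 7.120·Cₑ = 70.12·59.50
→ Cₑ = (70.12·59.50 − 63.00·12.00) / 7.120 = 479.8 µg/L.

480 µg/L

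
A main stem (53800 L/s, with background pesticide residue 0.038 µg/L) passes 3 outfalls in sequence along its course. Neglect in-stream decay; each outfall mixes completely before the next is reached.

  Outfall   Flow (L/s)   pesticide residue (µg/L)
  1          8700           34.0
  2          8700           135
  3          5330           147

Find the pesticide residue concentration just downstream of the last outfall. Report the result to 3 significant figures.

29.5 µg/L

After outfall 1: Q = 53800 + 8700 = 62500 L/s; C = (53800·0.03800 + 8700·34.00)/62500 = 4.766 µg/L.
After outfall 2: Q = 62500 + 8700 = 71200 L/s; C = (62500·4.766 + 8700·135.0)/71200 = 20.68 µg/L.
After outfall 3: Q = 71200 + 5330 = 76530 L/s; C = (71200·20.68 + 5330·147.0)/76530 = 29.48 µg/L.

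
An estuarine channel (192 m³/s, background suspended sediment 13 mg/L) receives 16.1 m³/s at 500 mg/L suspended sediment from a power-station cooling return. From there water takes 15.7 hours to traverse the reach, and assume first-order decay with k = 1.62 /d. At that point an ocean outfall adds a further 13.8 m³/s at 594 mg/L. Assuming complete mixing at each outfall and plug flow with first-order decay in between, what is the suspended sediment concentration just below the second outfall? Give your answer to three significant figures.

53.4 mg/L

Mixed concentration C = ΣQC/ΣQ = (192.0·13.00 + 16.10·500.0) / 208.1 = 10550/208.1 = 50.68 mg/L; combined flow 208.1 m³/s.
After decay, C = 50.68 × e^(−kt) = 50.68 × 0.3465 = 17.56 mg/L.
Second outfall: C = (208.1·17.56 + 13.80·594.0)/221.9 = 53.41 mg/L.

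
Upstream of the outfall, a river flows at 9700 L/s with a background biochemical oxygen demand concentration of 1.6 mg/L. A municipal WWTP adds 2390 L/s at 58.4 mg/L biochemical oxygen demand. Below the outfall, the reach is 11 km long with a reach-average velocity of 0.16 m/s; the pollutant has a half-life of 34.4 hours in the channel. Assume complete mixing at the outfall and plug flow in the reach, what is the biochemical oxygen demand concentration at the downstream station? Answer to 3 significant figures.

8.73 mg/L

After mixing, C = (9700·1.600 + 2390·58.40) / 12090 = 155100/12090 = 12.83 mg/L.
Travel time t = 11·1000 / 0.16 = 68750 s = 19.10 h.
Half-life 34.4 h → k = ln 2 / 34.4 = 0.02015 h⁻¹ = 0.4836 d⁻¹.
First-order decay: C = 12.83·exp(−k·t) = 12.83·0.6806 = 8.731 mg/L.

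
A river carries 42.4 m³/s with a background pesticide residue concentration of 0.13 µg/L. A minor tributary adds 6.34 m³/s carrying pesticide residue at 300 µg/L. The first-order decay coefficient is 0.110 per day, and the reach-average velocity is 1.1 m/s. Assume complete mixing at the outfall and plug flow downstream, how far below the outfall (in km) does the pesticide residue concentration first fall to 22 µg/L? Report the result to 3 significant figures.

Mixed concentration C = ΣQC/ΣQ = (42.40·0.1300 + 6.340·300.0) / 48.74 = 1908/48.74 = 39.14 µg/L.
Set 39.14·exp(−k·t) = 22 → t = ln(39.14/22)/k = 452400 s = 125.7 h.
Distance = v·t = 1.1·452400 = 497700 m = 497.7 km.

498 km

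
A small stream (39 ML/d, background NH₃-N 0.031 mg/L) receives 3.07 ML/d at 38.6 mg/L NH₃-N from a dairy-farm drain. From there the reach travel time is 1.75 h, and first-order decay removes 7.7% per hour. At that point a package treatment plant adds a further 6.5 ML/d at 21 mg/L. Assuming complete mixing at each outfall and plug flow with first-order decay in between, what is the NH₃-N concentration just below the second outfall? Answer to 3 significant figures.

Conservation of mass: C = (39.00·0.03100 + 3.070·38.60) / 42.07 = 119.7/42.07 = 2.846 mg/L; combined flow 42.07 ML/d.
7.7%/h lost → k = −ln(1 − 0.077) = 0.08013 h⁻¹.
After decay, C = 2.846 × e^(−kt) = 2.846 × 0.8692 = 2.473 mg/L.
At the second outfall, C = (42.07·2.473 + 6.500·21.00) / (42.07 + 6.500) = 4.953 mg/L.

4.95 mg/L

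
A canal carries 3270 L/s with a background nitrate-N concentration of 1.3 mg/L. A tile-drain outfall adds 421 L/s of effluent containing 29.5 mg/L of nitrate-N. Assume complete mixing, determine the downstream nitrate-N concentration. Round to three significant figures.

4.52 mg/L

After mixing, C = (3270·1.300 + 421.0·29.50) / 3691 = 16670/3691 = 4.517 mg/L.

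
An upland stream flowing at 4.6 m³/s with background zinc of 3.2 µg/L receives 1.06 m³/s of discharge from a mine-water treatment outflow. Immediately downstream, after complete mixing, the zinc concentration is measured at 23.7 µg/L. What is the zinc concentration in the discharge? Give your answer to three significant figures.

Mass balance: 4.600·3.200 + 1.060·Cₑ = 5.660·23.70
→ Cₑ = (5.660·23.70 − 4.600·3.200) / 1.060 = 112.7 µg/L.

113 µg/L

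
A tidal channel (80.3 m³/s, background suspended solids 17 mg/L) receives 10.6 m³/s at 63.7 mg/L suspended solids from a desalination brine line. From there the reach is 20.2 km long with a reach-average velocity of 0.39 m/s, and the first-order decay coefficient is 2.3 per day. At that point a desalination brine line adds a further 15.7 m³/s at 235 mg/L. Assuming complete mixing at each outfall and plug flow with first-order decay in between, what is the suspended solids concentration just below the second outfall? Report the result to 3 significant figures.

39.4 mg/L

Flow-weighted average: C = (80.30·17.00 + 10.60·63.70) / 90.90 = 2040/90.90 = 22.45 mg/L; combined flow 90.90 m³/s.
Travel time t = 20.2·1000 / 0.39 = 51790 s = 14.39 h.
Applying C = C₀e^(−kt): 22.45 × 0.2519 = 5.654 mg/L.
Second outfall: C = (90.90·5.654 + 15.70·235.0)/106.6 = 39.43 mg/L.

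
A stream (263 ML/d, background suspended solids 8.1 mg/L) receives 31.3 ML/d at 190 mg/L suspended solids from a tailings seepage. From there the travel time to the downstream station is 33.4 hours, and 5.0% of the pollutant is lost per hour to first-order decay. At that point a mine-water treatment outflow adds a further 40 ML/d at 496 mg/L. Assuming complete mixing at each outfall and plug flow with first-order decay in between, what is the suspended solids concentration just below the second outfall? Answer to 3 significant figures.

63.7 mg/L

Conservation of mass: C = (263.0·8.100 + 31.30·190.0) / 294.3 = 8077/294.3 = 27.45 mg/L; combined flow 294.3 ML/d.
5.0%/h lost → k = −ln(1 − 0.05) = 0.05129 h⁻¹.
Applying C = C₀e^(−kt): 27.45 × 0.1803 = 4.948 mg/L.
At the second outfall, C = (294.3·4.948 + 40.00·496.0) / (294.3 + 40.00) = 63.70 mg/L.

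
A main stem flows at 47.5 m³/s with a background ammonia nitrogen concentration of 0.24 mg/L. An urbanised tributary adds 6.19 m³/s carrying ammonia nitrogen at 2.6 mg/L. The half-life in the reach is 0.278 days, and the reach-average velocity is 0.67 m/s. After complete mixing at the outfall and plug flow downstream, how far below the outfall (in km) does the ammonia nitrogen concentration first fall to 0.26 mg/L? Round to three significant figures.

Mixed concentration C = ΣQC/ΣQ = (47.50·0.2400 + 6.190·2.600) / 53.69 = 27.49/53.69 = 0.5121 mg/L.
Half-life 0.278 d → k = ln 2 / 0.278 = 2.493 d⁻¹.
Set 0.5121·exp(−k·t) = 0.26 → t = ln(0.5121/0.26)/k = 23490 s = 6.524 h.
Distance = v·t = 0.67·23490 = 15740 m = 15.74 km.

15.7 km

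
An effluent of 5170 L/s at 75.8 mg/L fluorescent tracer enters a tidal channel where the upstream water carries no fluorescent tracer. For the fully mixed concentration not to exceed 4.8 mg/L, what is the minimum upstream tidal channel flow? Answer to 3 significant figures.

76500 L/s

Set C_mix = 4.8: (Q·0 + 5170·75.80) / (Q + 5170) = 4.8
→ Q = 5170·(75.80 − 4.8)/(4.8 − 0) = 76470 L/s.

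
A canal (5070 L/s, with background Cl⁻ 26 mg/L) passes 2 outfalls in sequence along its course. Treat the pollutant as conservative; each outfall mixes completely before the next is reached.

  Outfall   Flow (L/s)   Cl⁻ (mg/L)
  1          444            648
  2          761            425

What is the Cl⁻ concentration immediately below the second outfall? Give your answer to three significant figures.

118 mg/L

Below outfall 1: Q → 5514 L/s, C = (5070·26.00 + 444.0·648.0)/5514 = 76.08 mg/L.
Below outfall 2: Q → 6275 L/s, C = (5514·76.08 + 761.0·425.0)/6275 = 118.4 mg/L.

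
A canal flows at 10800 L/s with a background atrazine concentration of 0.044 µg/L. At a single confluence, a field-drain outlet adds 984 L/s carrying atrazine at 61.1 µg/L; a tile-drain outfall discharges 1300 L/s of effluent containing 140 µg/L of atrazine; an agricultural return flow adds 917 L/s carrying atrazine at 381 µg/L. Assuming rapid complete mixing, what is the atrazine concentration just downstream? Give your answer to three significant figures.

42.3 µg/L

Flow-weighted average: C = (10800·0.04400 + 984.0·61.10 + 1300·140.0 + 917.0·381.0) / 14000 = 592000/14000 = 42.28 µg/L.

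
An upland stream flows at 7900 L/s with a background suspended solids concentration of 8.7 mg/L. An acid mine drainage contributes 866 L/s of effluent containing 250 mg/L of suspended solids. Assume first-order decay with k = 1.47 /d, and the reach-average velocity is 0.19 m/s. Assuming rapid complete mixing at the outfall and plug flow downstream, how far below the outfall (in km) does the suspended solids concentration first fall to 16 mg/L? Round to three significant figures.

Flow-weighted average: C = (7900·8.700 + 866.0·250.0) / 8766 = 285200/8766 = 32.54 mg/L.
Set 32.54·exp(−k·t) = 16 → t = ln(32.54/16)/k = 41720 s = 11.59 h.
Distance = v·t = 0.19·41720 = 7927 m = 7.927 km.

7.93 km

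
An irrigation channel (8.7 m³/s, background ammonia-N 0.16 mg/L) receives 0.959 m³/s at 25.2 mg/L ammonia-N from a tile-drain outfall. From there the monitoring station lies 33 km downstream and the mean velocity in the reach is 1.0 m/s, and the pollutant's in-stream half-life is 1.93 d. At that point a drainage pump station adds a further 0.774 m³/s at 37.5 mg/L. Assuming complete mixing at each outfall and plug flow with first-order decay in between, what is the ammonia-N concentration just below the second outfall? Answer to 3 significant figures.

4.92 mg/L

Mixed concentration C = ΣQC/ΣQ = (8.700·0.1600 + 0.9590·25.20) / 9.659 = 25.56/9.659 = 2.646 mg/L; combined flow 9.659 m³/s.
Travel time t = 33·1000 / 1.0 = 33000 s = 9.167 h.
Half-life 1.93 d → k = ln 2 / 1.93 = 0.3591 d⁻¹.
Decay over the reach: 2.646·exp(−kt) = 2.646·0.8718 = 2.307 mg/L.
At the second outfall, C = (9.659·2.307 + 0.7740·37.50) / (9.659 + 0.7740) = 4.918 mg/L.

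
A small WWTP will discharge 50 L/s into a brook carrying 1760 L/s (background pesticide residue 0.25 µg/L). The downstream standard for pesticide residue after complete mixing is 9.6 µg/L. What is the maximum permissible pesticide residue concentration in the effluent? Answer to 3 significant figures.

At the limit, (Qr·Cr + Qe·Cₑ)/(Qr + Qe) = 9.6:
Cₑ = (1810·9.6 − 1760·0.2500) / 50.00 = 338.7 µg/L.

339 µg/L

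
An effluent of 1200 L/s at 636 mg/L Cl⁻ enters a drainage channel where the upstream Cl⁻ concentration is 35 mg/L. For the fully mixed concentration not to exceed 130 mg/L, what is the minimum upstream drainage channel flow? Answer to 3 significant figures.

6390 L/s

Set C_mix = 130: (Q·35.00 + 1200·636.0) / (Q + 1200) = 130
→ Q = 1200·(636.0 − 130)/(130 − 35.00) = 6392 L/s.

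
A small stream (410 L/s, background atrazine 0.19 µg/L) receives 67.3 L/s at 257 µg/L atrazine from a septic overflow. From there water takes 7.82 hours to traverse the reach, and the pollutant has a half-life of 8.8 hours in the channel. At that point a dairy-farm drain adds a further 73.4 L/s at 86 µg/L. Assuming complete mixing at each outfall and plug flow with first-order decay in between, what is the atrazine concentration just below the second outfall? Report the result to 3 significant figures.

28.5 µg/L

Mixed concentration C = ΣQC/ΣQ = (410.0·0.1900 + 67.30·257.0) / 477.3 = 17370/477.3 = 36.40 µg/L; combined flow 477.3 L/s.
Half-life 8.8 h → k = ln 2 / 8.8 = 0.07877 h⁻¹ = 1.890 d⁻¹.
Applying C = C₀e^(−kt): 36.40 × 0.5401 = 19.66 µg/L.
Second outfall: C = (477.3·19.66 + 73.40·86.00)/550.7 = 28.50 µg/L.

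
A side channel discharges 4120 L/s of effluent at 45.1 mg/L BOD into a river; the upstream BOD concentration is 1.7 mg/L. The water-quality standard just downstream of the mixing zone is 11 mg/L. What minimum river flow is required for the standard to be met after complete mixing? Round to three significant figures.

Set C_mix = 11: (Q·1.700 + 4120·45.10) / (Q + 4120) = 11
→ Q = 4120·(45.10 − 11)/(11 − 1.700) = 15110 L/s.

15100 L/s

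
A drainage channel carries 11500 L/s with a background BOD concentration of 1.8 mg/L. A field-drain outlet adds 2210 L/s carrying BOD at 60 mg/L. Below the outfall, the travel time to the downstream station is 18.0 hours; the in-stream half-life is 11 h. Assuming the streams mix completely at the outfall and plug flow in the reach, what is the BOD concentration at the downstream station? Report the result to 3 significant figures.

Flow-weighted average: C = (11500·1.800 + 2210·60.00) / 13710 = 153300/13710 = 11.18 mg/L.
Half-life 11 h → k = ln 2 / 11 = 0.06301 h⁻¹ = 1.512 d⁻¹.
Applying C = C₀e^(−kt): 11.18 × 0.3217 = 3.597 mg/L.

3.60 mg/L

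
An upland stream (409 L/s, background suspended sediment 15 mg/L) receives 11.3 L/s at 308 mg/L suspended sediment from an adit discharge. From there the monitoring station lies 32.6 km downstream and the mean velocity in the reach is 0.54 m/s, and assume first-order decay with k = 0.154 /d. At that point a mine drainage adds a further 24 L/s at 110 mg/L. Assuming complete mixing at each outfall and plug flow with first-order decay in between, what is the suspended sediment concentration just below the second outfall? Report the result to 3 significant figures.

Flow-weighted average: C = (409.0·15.00 + 11.30·308.0) / 420.3 = 9615/420.3 = 22.88 mg/L; combined flow 420.3 L/s.
Travel time t = 32.6·1000 / 0.54 = 60370 s = 16.77 h.
Applying C = C₀e^(−kt): 22.88 × 0.8980 = 20.54 mg/L.
Second outfall: C = (420.3·20.54 + 24.00·110.0)/444.3 = 25.38 mg/L.

25.4 mg/L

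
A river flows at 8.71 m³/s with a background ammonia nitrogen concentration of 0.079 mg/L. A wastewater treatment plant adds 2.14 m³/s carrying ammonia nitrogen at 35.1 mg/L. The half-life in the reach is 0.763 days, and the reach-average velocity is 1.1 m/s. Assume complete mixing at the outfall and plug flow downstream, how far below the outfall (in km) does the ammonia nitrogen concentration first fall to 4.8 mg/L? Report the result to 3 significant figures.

39.3 km

Mixed concentration C = ΣQC/ΣQ = (8.710·0.07900 + 2.140·35.10) / 10.85 = 75.80/10.85 = 6.986 mg/L.
Half-life 0.763 d → k = ln 2 / 0.763 = 0.9084 d⁻¹.
Set 6.986·exp(−k·t) = 4.8 → t = ln(6.986/4.8)/k = 35700 s = 9.916 h.
Distance = v·t = 1.1·35700 = 39270 m = 39.27 km.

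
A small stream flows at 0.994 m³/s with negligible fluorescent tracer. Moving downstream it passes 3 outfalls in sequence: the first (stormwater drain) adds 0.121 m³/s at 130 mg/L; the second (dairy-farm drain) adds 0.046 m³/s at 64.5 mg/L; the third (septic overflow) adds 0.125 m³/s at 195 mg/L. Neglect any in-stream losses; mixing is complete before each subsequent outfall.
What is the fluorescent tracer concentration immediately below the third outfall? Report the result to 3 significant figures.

Outfall 1: combined Q = 1.115 m³/s; C = (0.9940·0 + 0.1210·130.0)/1.115 = 14.11 mg/L.
Outfall 2: combined Q = 1.161 m³/s; C = (1.115·14.11 + 0.04600·64.50)/1.161 = 16.10 mg/L.
Outfall 3: combined Q = 1.286 m³/s; C = (1.161·16.10 + 0.1250·195.0)/1.286 = 33.49 mg/L.

33.5 mg/L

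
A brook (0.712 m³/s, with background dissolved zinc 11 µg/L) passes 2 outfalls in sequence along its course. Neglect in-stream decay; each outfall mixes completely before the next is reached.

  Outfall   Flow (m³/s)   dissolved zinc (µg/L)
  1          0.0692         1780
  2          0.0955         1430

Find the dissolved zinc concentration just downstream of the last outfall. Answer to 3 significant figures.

305 µg/L

Outfall 1: combined Q = 0.7812 m³/s; C = (0.7120·11.00 + 0.06920·1780)/0.7812 = 167.7 µg/L.
Outfall 2: combined Q = 0.8767 m³/s; C = (0.7812·167.7 + 0.09550·1430)/0.8767 = 305.2 µg/L.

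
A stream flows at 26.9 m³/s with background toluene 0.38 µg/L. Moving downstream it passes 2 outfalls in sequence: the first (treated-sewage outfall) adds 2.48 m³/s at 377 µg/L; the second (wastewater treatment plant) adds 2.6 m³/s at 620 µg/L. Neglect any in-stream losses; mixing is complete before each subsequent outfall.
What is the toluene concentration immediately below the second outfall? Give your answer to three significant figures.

80.0 µg/L

After outfall 1: Q = 26.90 + 2.480 = 29.38 m³/s; C = (26.90·0.3800 + 2.480·377.0)/29.38 = 32.17 µg/L.
After outfall 2: Q = 29.38 + 2.600 = 31.98 m³/s; C = (29.38·32.17 + 2.600·620.0)/31.98 = 79.96 µg/L.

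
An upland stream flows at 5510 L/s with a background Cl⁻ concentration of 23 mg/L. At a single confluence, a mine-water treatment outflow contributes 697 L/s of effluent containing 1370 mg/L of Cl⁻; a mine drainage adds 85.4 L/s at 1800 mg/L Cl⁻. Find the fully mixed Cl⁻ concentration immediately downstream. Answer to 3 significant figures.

196 mg/L

Conservation of mass: C = (5510·23.00 + 697.0·1370 + 85.40·1800) / 6292 = 1235000/6292 = 196.3 mg/L.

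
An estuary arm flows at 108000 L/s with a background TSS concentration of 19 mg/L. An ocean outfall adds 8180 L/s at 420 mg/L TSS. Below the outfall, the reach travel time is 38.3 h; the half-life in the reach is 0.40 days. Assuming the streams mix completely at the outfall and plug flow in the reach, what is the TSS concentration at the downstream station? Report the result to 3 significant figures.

Mass balance: C = (108000·19.00 + 8180·420.0) / 116200 = 5488000/116200 = 47.23 mg/L.
Half-life 0.40 d → k = ln 2 / 0.40 = 1.733 d⁻¹.
Applying C = C₀e^(−kt): 47.23 × 0.06295 = 2.973 mg/L.

2.97 mg/L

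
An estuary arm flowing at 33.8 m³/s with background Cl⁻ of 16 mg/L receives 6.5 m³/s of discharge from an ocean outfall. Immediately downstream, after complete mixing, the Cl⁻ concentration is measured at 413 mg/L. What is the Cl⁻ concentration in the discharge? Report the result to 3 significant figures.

2480 mg/L

Mass balance: 33.80·16.00 + 6.500·Cₑ = 40.30·413.0
→ Cₑ = (40.30·413.0 − 33.80·16.00) / 6.500 = 2477 mg/L.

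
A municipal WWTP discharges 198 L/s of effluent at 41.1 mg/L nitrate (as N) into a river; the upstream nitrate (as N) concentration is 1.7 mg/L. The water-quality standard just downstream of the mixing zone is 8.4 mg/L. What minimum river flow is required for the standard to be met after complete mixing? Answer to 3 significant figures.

966 L/s

Set C_mix = 8.4: (Q·1.700 + 198.0·41.10) / (Q + 198.0) = 8.4
→ Q = 198.0·(41.10 − 8.4)/(8.4 − 1.700) = 966.4 L/s.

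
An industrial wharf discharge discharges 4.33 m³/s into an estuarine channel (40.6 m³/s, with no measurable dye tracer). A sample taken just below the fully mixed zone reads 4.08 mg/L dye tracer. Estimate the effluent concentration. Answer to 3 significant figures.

42.3 mg/L

Mass balance: 40.60·0 + 4.330·Cₑ = 44.93·4.080
→ Cₑ = (44.93·4.080 − 40.60·0) / 4.330 = 42.34 mg/L.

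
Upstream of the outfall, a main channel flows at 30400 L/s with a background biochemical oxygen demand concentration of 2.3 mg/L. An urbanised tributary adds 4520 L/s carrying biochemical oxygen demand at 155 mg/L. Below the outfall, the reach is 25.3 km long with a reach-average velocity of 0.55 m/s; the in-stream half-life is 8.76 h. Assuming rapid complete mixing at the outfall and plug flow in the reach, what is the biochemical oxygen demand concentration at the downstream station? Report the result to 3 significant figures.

8.03 mg/L

Mass balance: C = (30400·2.300 + 4520·155.0) / 34920 = 770500/34920 = 22.07 mg/L.
Travel time t = 25.3·1000 / 0.55 = 46000 s = 12.78 h.
Half-life 8.76 h → k = ln 2 / 8.76 = 0.07913 h⁻¹ = 1.899 d⁻¹.
Decay over the reach: 22.07·exp(−kt) = 22.07·0.3638 = 8.028 mg/L.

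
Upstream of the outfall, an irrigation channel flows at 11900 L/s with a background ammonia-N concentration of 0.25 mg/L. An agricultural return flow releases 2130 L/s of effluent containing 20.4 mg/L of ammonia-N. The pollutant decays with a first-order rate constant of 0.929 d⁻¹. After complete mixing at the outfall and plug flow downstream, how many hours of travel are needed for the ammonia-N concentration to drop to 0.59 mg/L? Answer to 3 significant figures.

44.5 h

Conservation of mass: C = (11900·0.2500 + 2130·20.40) / 14030 = 46430/14030 = 3.309 mg/L.
3.309·exp(−k·t) = 0.59 → t = ln(3.309/0.59)/k = 160400 s = 44.55 h.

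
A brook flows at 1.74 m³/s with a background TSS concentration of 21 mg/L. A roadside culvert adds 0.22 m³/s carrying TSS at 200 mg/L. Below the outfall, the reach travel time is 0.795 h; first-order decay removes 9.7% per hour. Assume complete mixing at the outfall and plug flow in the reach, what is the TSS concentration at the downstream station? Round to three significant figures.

Mass balance: C = (1.740·21.00 + 0.2200·200.0) / 1.960 = 80.54/1.960 = 41.09 mg/L.
9.7%/h lost → k = −ln(1 − 0.097) = 0.1020 h⁻¹.
After decay, C = 41.09 × e^(−kt) = 41.09 × 0.9221 = 37.89 mg/L.

37.9 mg/L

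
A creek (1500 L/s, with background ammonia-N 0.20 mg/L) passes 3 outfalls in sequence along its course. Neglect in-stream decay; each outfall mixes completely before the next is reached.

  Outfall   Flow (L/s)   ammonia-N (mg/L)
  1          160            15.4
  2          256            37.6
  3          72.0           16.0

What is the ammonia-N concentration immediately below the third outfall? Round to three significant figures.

6.81 mg/L

Outfall 1: combined Q = 1660 L/s; C = (1500·0.2000 + 160.0·15.40)/1660 = 1.665 mg/L.
Outfall 2: combined Q = 1916 L/s; C = (1660·1.665 + 256.0·37.60)/1916 = 6.466 mg/L.
Outfall 3: combined Q = 1988 L/s; C = (1916·6.466 + 72.00·16.00)/1988 = 6.812 mg/L.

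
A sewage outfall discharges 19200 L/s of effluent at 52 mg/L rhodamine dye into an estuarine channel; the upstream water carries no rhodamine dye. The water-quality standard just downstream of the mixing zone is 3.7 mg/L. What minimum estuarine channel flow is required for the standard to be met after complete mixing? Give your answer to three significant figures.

251000 L/s

Set C_mix = 3.7: (Q·0 + 19200·52.00) / (Q + 19200) = 3.7
→ Q = 19200·(52.00 − 3.7)/(3.7 − 0) = 250600 L/s.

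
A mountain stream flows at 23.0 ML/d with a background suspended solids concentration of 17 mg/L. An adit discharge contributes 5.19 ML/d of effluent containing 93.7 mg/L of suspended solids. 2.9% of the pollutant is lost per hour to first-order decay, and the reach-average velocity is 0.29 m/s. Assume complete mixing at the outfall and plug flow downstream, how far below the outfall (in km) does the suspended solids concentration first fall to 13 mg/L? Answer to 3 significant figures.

31.0 km

Conservation of mass: C = (23.00·17.00 + 5.190·93.70) / 28.19 = 877.3/28.19 = 31.12 mg/L.
2.9%/h lost → k = −ln(1 − 0.029) = 0.02943 h⁻¹.
Set 31.12·exp(−k·t) = 13 → t = ln(31.12/13)/k = 106800 s = 29.66 h.
Distance = v·t = 0.29·106800 = 30970 m = 30.97 km.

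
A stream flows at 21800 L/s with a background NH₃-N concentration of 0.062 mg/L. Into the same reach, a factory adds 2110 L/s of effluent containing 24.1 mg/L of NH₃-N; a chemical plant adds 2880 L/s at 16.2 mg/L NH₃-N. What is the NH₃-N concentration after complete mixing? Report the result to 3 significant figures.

Mass balance: C = (21800·0.06200 + 2110·24.10 + 2880·16.20) / 26790 = 98860/26790 = 3.690 mg/L.

3.69 mg/L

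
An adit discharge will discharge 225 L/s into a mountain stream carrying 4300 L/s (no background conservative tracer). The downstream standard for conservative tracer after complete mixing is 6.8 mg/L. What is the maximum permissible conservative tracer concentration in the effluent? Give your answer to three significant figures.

At the limit, (Qr·Cr + Qe·Cₑ)/(Qr + Qe) = 6.8:
Cₑ = (4525·6.8 − 4300·0) / 225.0 = 136.8 mg/L.

137 mg/L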